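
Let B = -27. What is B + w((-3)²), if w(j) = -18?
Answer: -45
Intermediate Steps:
B + w((-3)²) = -27 - 18 = -45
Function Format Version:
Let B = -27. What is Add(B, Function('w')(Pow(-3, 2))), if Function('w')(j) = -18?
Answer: -45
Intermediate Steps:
Add(B, Function('w')(Pow(-3, 2))) = Add(-27, -18) = -45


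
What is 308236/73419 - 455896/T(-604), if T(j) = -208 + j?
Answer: 1204347002/2129151 ≈ 565.65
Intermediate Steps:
308236/73419 - 455896/T(-604) = 308236/73419 - 455896/(-208 - 604) = 308236*(1/73419) - 455896/(-812) = 308236/73419 - 455896*(-1/812) = 308236/73419 + 16282/29 = 1204347002/2129151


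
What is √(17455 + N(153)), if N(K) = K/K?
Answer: 4*√1091 ≈ 132.12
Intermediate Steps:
N(K) = 1
√(17455 + N(153)) = √(17455 + 1) = √17456 = 4*√1091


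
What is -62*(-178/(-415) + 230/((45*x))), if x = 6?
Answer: -889762/11205 ≈ -79.408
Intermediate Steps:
-62*(-178/(-415) + 230/((45*x))) = -62*(-178/(-415) + 230/((45*6))) = -62*(-178*(-1/415) + 230/270) = -62*(178/415 + 230*(1/270)) = -62*(178/415 + 23/27) = -62*14351/11205 = -889762/11205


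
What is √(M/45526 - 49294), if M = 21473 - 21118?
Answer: 3*I*√11351950029446/45526 ≈ 222.02*I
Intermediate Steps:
M = 355
√(M/45526 - 49294) = √(355/45526 - 49294) = √(-2244158289/45526) = 3*I*√11351950029446/45526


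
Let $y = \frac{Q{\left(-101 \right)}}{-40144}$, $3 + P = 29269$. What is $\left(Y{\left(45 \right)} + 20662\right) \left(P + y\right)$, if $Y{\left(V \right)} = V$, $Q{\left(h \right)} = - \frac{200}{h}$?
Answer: $\frac{307137313903041}{506818} \approx 6.0601 \cdot 10^{8}$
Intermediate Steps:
$P = 29266$ ($P = -3 + 29269 = 29266$)
$y = - \frac{25}{506818}$ ($y = \frac{\left(-200\right) \frac{1}{-101}}{-40144} = \left(-200\right) \left(- \frac{1}{101}\right) \left(- \frac{1}{40144}\right) = \frac{200}{101} \left(- \frac{1}{40144}\right) = - \frac{25}{506818} \approx -4.9327 \cdot 10^{-5}$)
$\left(Y{\left(45 \right)} + 20662\right) \left(P + y\right) = \left(45 + 20662\right) \left(29266 - \frac{25}{506818}\right) = 20707 \cdot \frac{14832535563}{506818} = \frac{307137313903041}{506818}$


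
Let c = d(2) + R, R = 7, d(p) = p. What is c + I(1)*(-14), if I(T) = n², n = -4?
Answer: -215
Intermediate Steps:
I(T) = 16 (I(T) = (-4)² = 16)
c = 9 (c = 2 + 7 = 9)
c + I(1)*(-14) = 9 + 16*(-14) = 9 - 224 = -215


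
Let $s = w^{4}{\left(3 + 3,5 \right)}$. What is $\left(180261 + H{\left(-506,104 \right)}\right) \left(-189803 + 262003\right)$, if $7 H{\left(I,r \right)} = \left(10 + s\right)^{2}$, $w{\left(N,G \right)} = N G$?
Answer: $\frac{47371680751129400}{7} \approx 6.7674 \cdot 10^{15}$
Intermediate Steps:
$w{\left(N,G \right)} = G N$
$s = 810000$ ($s = \left(5 \left(3 + 3\right)\right)^{4} = \left(5 \cdot 6\right)^{4} = 30^{4} = 810000$)
$H{\left(I,r \right)} = \frac{656116200100}{7}$ ($H{\left(I,r \right)} = \frac{\left(10 + 810000\right)^{2}}{7} = \frac{810010^{2}}{7} = \frac{1}{7} \cdot 656116200100 = \frac{656116200100}{7}$)
$\left(180261 + H{\left(-506,104 \right)}\right) \left(-189803 + 262003\right) = \left(180261 + \frac{656116200100}{7}\right) \left(-189803 + 262003\right) = \frac{656117461927}{7} \cdot 72200 = \frac{47371680751129400}{7}$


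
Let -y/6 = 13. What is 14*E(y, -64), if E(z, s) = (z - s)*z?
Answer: 15288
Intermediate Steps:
y = -78 (y = -6*13 = -78)
E(z, s) = z*(z - s)
14*E(y, -64) = 14*(-78*(-78 - 1*(-64))) = 14*(-78*(-78 + 64)) = 14*(-78*(-14)) = 14*1092 = 15288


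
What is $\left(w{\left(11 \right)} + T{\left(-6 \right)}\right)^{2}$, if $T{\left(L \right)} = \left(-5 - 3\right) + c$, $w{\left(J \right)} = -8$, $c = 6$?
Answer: $100$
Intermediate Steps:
$T{\left(L \right)} = -2$ ($T{\left(L \right)} = \left(-5 - 3\right) + 6 = -8 + 6 = -2$)
$\left(w{\left(11 \right)} + T{\left(-6 \right)}\right)^{2} = \left(-8 - 2\right)^{2} = \left(-10\right)^{2} = 100$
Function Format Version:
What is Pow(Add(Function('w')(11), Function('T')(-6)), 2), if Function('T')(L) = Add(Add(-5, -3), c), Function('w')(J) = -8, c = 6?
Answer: 100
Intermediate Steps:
Function('T')(L) = -2 (Function('T')(L) = Add(Add(-5, -3), 6) = Add(-8, 6) = -2)
Pow(Add(Function('w')(11), Function('T')(-6)), 2) = Pow(Add(-8, -2), 2) = Pow(-10, 2) = 100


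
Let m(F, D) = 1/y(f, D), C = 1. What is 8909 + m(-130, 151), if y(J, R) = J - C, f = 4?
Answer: 26728/3 ≈ 8909.3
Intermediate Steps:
y(J, R) = -1 + J (y(J, R) = J - 1*1 = J - 1 = -1 + J)
m(F, D) = 1/3 (m(F, D) = 1/(-1 + 4) = 1/3)
8909 + m(-130, 151) = 8909 + 1/3 = 26728/3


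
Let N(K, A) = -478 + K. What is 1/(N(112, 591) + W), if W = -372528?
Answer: -1/372894 ≈ -2.6817e-6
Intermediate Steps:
1/(N(112, 591) + W) = 1/((-478 + 112) - 372528) = 1/(-366 - 372528) = 1/(-372894) = -1/372894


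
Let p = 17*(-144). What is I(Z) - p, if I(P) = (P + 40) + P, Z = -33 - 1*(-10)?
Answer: 2442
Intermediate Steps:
Z = -23 (Z = -33 + 10 = -23)
p = -2448
I(P) = 40 + 2*P (I(P) = (40 + P) + P = 40 + 2*P)
I(Z) - p = (40 + 2*(-23)) - 1*(-2448) = (40 - 46) + 2448 = -6 + 2448 = 2442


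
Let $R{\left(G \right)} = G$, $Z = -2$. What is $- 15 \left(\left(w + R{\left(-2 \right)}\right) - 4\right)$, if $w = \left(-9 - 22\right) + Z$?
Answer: $585$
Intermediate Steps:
$w = -33$ ($w = \left(-9 - 22\right) - 2 = -31 - 2 = -33$)
$- 15 \left(\left(w + R{\left(-2 \right)}\right) - 4\right) = - 15 \left(\left(-33 - 2\right) - 4\right) = - 15 \left(-35 - 4\right) = \left(-15\right) \left(-39\right) = 585$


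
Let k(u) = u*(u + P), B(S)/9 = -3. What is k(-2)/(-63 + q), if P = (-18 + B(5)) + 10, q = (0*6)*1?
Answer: -74/63 ≈ -1.1746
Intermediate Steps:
B(S) = -27 (B(S) = 9*(-3) = -27)
q = 0 (q = 0*1 = 0)
P = -35 (P = (-18 - 27) + 10 = -45 + 10 = -35)
k(u) = u*(-35 + u) (k(u) = u*(u - 35) = u*(-35 + u))
k(-2)/(-63 + q) = (-2*(-35 - 2))/(-63 + 0) = -2*(-37)/(-63) = 74*(-1/63) = -74/63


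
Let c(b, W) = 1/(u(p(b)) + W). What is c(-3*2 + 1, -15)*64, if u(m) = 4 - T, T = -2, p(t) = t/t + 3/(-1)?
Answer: -64/9 ≈ -7.1111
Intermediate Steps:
p(t) = -2 (p(t) = 1 + 3*(-1) = 1 - 3 = -2)
u(m) = 6 (u(m) = 4 - 1*(-2) = 4 + 2 = 6)
c(b, W) = 1/(6 + W)
c(-3*2 + 1, -15)*64 = 64/(6 - 15) = 64/(-9) = -1/9*64 = -64/9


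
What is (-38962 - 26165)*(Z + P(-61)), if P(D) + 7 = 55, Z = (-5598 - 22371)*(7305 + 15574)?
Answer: 41674943338281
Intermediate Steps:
Z = -639902751 (Z = -27969*22879 = -639902751)
P(D) = 48 (P(D) = -7 + 55 = 48)
(-38962 - 26165)*(Z + P(-61)) = (-38962 - 26165)*(-639902751 + 48) = -65127*(-639902703) = 41674943338281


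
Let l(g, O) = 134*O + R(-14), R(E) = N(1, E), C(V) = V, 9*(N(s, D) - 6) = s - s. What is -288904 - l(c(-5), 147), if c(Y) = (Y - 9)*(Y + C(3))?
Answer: -308608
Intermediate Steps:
N(s, D) = 6 (N(s, D) = 6 + (s - s)/9 = 6 + (⅑)*0 = 6 + 0 = 6)
R(E) = 6
c(Y) = (-9 + Y)*(3 + Y) (c(Y) = (Y - 9)*(Y + 3) = (-9 + Y)*(3 + Y))
l(g, O) = 6 + 134*O (l(g, O) = 134*O + 6 = 6 + 134*O)
-288904 - l(c(-5), 147) = -288904 - (6 + 134*147) = -288904 - (6 + 19698) = -288904 - 1*19704 = -288904 - 19704 = -308608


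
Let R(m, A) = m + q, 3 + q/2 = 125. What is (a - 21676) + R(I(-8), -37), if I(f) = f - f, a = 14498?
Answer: -6934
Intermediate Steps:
q = 244 (q = -6 + 2*125 = -6 + 250 = 244)
I(f) = 0
R(m, A) = 244 + m (R(m, A) = m + 244 = 244 + m)
(a - 21676) + R(I(-8), -37) = (14498 - 21676) + (244 + 0) = -7178 + 244 = -6934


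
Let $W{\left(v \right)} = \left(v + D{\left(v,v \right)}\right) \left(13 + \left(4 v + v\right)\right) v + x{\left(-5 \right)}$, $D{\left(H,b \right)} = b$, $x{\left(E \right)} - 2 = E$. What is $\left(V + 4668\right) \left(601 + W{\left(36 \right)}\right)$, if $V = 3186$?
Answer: $3933707316$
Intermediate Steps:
$x{\left(E \right)} = 2 + E$
$W{\left(v \right)} = -3 + 2 v^{2} \left(13 + 5 v\right)$ ($W{\left(v \right)} = \left(v + v\right) \left(13 + \left(4 v + v\right)\right) v + \left(2 - 5\right) = 2 v \left(13 + 5 v\right) v - 3 = 2 v^{2} \left(13 + 5 v\right) - 3 = -3 + 2 v^{2} \left(13 + 5 v\right)$)
$\left(V + 4668\right) \left(601 + W{\left(36 \right)}\right) = \left(3186 + 4668\right) \left(601 + \left(-3 + 10 \cdot 36^{3} + 26 \cdot 36^{2}\right)\right) = 7854 \left(601 + \left(-3 + 10 \cdot 46656 + 26 \cdot 1296\right)\right) = 7854 \left(601 + \left(-3 + 466560 + 33696\right)\right) = 7854 \left(601 + 500253\right) = 7854 \cdot 500854 = 3933707316$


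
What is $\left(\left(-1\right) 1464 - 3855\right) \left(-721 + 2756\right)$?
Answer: $-10824165$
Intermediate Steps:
$\left(\left(-1\right) 1464 - 3855\right) \left(-721 + 2756\right) = \left(-1464 - 3855\right) 2035 = \left(-5319\right) 2035 = -10824165$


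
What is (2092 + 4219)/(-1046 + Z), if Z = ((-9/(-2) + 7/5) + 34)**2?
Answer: 631100/54601 ≈ 11.558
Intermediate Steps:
Z = 159201/100 (Z = ((-9*(-1/2) + 7*(1/5)) + 34)**2 = ((9/2 + 7/5) + 34)**2 = (59/10 + 34)**2 = (399/10)**2 = 159201/100 ≈ 1592.0)
(2092 + 4219)/(-1046 + Z) = (2092 + 4219)/(-1046 + 159201/100) = 6311/(54601/100) = 6311*(100/54601) = 631100/54601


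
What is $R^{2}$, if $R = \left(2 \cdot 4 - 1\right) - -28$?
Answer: $1225$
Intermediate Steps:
$R = 35$ ($R = \left(8 - 1\right) + 28 = 7 + 28 = 35$)
$R^{2} = 35^{2} = 1225$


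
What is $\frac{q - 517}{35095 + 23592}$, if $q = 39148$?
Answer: $\frac{38631}{58687} \approx 0.65825$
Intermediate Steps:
$\frac{q - 517}{35095 + 23592} = \frac{39148 - 517}{35095 + 23592} = \frac{38631}{58687}$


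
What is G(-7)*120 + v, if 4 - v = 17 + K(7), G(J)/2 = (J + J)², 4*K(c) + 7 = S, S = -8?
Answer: 188123/4 ≈ 47031.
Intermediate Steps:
K(c) = -15/4 (K(c) = -7/4 + (¼)*(-8) = -7/4 - 2 = -15/4)
G(J) = 8*J² (G(J) = 2*(J + J)² = 2*(2*J)² = 2*(4*J²) = 8*J²)
v = -37/4 (v = 4 - (17 - 15/4) = 4 - 1*53/4 = 4 - 53/4 = -37/4 ≈ -9.2500)
G(-7)*120 + v = (8*(-7)²)*120 - 37/4 = (8*49)*120 - 37/4 = 392*120 - 37/4 = 47040 - 37/4 = 188123/4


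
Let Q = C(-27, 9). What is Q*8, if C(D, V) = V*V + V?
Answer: 720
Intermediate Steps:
C(D, V) = V + V² (C(D, V) = V² + V = V + V²)
Q = 90 (Q = 9*(1 + 9) = 9*10 = 90)
Q*8 = 90*8 = 720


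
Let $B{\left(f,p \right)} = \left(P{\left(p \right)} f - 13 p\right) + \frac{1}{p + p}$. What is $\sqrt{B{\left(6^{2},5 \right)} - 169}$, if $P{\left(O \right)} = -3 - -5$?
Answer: $\frac{i \sqrt{16190}}{10} \approx 12.724 i$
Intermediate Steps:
$P{\left(O \right)} = 2$ ($P{\left(O \right)} = -3 + 5 = 2$)
$B{\left(f,p \right)} = \frac{1}{2 p} - 13 p + 2 f$ ($B{\left(f,p \right)} = \left(2 f - 13 p\right) + \frac{1}{p + p} = \left(- 13 p + 2 f\right) + \frac{1}{2 p} = \frac{1}{2 p} - 13 p + 2 f$)
$\sqrt{B{\left(6^{2},5 \right)} - 169} = \sqrt{\left(\frac{1}{2 \cdot 5} - 65 + 2 \cdot 6^{2}\right) - 169} = \sqrt{\left(\frac{1}{2} \cdot \frac{1}{5} - 65 + 2 \cdot 36\right) - 169} = \sqrt{\left(\frac{1}{10} - 65 + 72\right) - 169} = \sqrt{\frac{71}{10} - 169} = \sqrt{- \frac{1619}{10}} = \frac{i \sqrt{16190}}{10}$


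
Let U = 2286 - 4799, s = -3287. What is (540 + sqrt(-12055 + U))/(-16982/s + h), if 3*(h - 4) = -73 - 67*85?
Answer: -2662470/9434513 - 9861*I*sqrt(3642)/9434513 ≈ -0.28221 - 0.063077*I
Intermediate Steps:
U = -2513
h = -5756/3 (h = 4 + (-73 - 67*85)/3 = 4 + (-73 - 5695)/3 = 4 + (1/3)*(-5768) = 4 - 5768/3 = -5756/3 ≈ -1918.7)
(540 + sqrt(-12055 + U))/(-16982/s + h) = (540 + sqrt(-12055 - 2513))/(-16982/(-3287) - 5756/3) = (540 + sqrt(-14568))/(-16982*(-1/3287) - 5756/3) = (540 + 2*I*sqrt(3642))/(16982/3287 - 5756/3) = (540 + 2*I*sqrt(3642))/(-18869026/9861) = (540 + 2*I*sqrt(3642))*(-9861/18869026) = -2662470/9434513 - 9861*I*sqrt(3642)/9434513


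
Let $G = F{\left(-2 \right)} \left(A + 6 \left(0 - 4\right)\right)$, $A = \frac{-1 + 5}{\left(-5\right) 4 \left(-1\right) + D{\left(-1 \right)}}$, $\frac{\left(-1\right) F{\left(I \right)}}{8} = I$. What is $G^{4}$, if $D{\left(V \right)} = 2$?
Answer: $\frac{308805549162496}{14641} \approx 2.1092 \cdot 10^{10}$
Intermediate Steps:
$F{\left(I \right)} = - 8 I$
$A = \frac{2}{11}$ ($A = \frac{-1 + 5}{\left(-5\right) 4 \left(-1\right) + 2} = \frac{4}{\left(-20\right) \left(-1\right) + 2} = \frac{4}{20 + 2} = \frac{4}{22} = 4 \cdot \frac{1}{22} = \frac{2}{11} \approx 0.18182$)
$G = - \frac{4192}{11}$ ($G = \left(-8\right) \left(-2\right) \left(\frac{2}{11} + 6 \left(0 - 4\right)\right) = 16 \left(\frac{2}{11} + 6 \left(-4\right)\right) = 16 \left(\frac{2}{11} - 24\right) = 16 \left(- \frac{262}{11}\right) = - \frac{4192}{11} \approx -381.09$)
$G^{4} = \left(- \frac{4192}{11}\right)^{4} = \frac{308805549162496}{14641}$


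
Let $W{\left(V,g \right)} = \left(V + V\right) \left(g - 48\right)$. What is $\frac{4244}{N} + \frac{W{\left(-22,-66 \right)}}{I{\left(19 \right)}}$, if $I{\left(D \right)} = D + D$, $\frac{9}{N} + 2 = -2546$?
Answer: $- \frac{10812524}{9} \approx -1.2014 \cdot 10^{6}$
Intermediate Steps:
$N = - \frac{9}{2548}$ ($N = \frac{9}{-2 - 2546} = \frac{9}{-2548} = 9 \left(- \frac{1}{2548}\right) = - \frac{9}{2548} \approx -0.0035322$)
$W{\left(V,g \right)} = 2 V \left(-48 + g\right)$
$I{\left(D \right)} = 2 D$
$\frac{4244}{N} + \frac{W{\left(-22,-66 \right)}}{I{\left(19 \right)}} = \frac{4244}{- \frac{9}{2548}} + \frac{2 \left(-22\right) \left(-48 - 66\right)}{2 \cdot 19} = 4244 \left(- \frac{2548}{9}\right) + \frac{2 \left(-22\right) \left(-114\right)}{38} = - \frac{10813712}{9} + 5016 \cdot \frac{1}{38} = - \frac{10813712}{9} + 132 = - \frac{10812524}{9}$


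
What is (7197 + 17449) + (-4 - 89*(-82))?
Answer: 31940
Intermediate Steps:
(7197 + 17449) + (-4 - 89*(-82)) = 24646 + (-4 + 7298) = 24646 + 7294 = 31940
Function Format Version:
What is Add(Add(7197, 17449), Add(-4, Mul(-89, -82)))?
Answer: 31940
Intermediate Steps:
Add(Add(7197, 17449), Add(-4, Mul(-89, -82))) = Add(24646, Add(-4, 7298)) = Add(24646, 7294) = 31940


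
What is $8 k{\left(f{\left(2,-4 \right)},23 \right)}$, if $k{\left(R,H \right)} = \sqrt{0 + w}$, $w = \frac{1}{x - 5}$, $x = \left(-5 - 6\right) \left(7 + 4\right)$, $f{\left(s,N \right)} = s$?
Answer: $\frac{4 i \sqrt{14}}{21} \approx 0.7127 i$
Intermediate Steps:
$x = -121$ ($x = \left(-11\right) 11 = -121$)
$w = - \frac{1}{126}$ ($w = \frac{1}{-121 - 5} = \frac{1}{-126} = - \frac{1}{126} \approx -0.0079365$)
$k{\left(R,H \right)} = \frac{i \sqrt{14}}{42}$ ($k{\left(R,H \right)} = \sqrt{0 - \frac{1}{126}} = \sqrt{- \frac{1}{126}} = \frac{i \sqrt{14}}{42}$)
$8 k{\left(f{\left(2,-4 \right)},23 \right)} = 8 \frac{i \sqrt{14}}{42} = \frac{4 i \sqrt{14}}{21}$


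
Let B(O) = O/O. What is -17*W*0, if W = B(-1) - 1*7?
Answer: 0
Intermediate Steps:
B(O) = 1
W = -6 (W = 1 - 1*7 = 1 - 7 = -6)
-17*W*0 = -17*(-6)*0 = 102*0 = 0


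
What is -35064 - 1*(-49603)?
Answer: 14539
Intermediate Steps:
-35064 - 1*(-49603) = -35064 + 49603 = 14539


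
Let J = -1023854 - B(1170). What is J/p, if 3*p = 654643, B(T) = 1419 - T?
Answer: -3072309/654643 ≈ -4.6931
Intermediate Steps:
p = 654643/3 (p = (⅓)*654643 = 654643/3 ≈ 2.1821e+5)
J = -1024103 (J = -1023854 - (1419 - 1*1170) = -1023854 - (1419 - 1170) = -1023854 - 1*249 = -1023854 - 249 = -1024103)
J/p = -1024103/654643/3 = -1024103*3/654643 = -3072309/654643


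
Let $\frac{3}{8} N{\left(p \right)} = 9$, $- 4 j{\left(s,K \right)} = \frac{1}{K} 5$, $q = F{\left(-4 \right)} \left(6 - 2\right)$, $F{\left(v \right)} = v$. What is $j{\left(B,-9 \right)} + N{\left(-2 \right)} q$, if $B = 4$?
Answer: $- \frac{13819}{36} \approx -383.86$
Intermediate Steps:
$q = -16$ ($q = - 4 \left(6 - 2\right) = \left(-4\right) 4 = -16$)
$j{\left(s,K \right)} = - \frac{5}{4 K}$ ($j{\left(s,K \right)} = - \frac{\frac{1}{K} 5}{4} = - \frac{5 \frac{1}{K}}{4} = - \frac{5}{4 K}$)
$N{\left(p \right)} = 24$ ($N{\left(p \right)} = \frac{8}{3} \cdot 9 = 24$)
$j{\left(B,-9 \right)} + N{\left(-2 \right)} q = - \frac{5}{4 \left(-9\right)} + 24 \left(-16\right) = \left(- \frac{5}{4}\right) \left(- \frac{1}{9}\right) - 384 = \frac{5}{36} - 384 = - \frac{13819}{36}$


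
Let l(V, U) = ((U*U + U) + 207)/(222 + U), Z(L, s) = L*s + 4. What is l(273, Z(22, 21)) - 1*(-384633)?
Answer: 264845333/688 ≈ 3.8495e+5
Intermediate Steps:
Z(L, s) = 4 + L*s
l(V, U) = (207 + U + U²)/(222 + U) (l(V, U) = ((U² + U) + 207)/(222 + U) = ((U + U²) + 207)/(222 + U) = (207 + U + U²)/(222 + U))
l(273, Z(22, 21)) - 1*(-384633) = (207 + (4 + 22*21) + (4 + 22*21)²)/(222 + (4 + 22*21)) - 1*(-384633) = (207 + (4 + 462) + (4 + 462)²)/(222 + (4 + 462)) + 384633 = (207 + 466 + 466²)/(222 + 466) + 384633 = (207 + 466 + 217156)/688 + 384633 = (1/688)*217829 + 384633 = 217829/688 + 384633 = 264845333/688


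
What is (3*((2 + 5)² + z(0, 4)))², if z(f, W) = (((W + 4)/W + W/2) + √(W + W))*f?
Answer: 21609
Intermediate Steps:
z(f, W) = f*(W/2 + √2*√W + (4 + W)/W) (z(f, W) = (((4 + W)/W + W*(½)) + √(2*W))*f = (((4 + W)/W + W/2) + √2*√W)*f = ((W/2 + (4 + W)/W) + √2*√W)*f = (W/2 + √2*√W + (4 + W)/W)*f = f*(W/2 + √2*√W + (4 + W)/W))
(3*((2 + 5)² + z(0, 4)))² = (3*((2 + 5)² + (½)*0*(8 + 4*(2 + 4 + 2*√2*√4))/4))² = (3*(7² + (½)*0*(¼)*(8 + 4*(2 + 4 + 2*√2*2))))² = (3*(49 + (½)*0*(¼)*(8 + 4*(2 + 4 + 4*√2))))² = (3*(49 + (½)*0*(¼)*(8 + 4*(6 + 4*√2))))² = (3*(49 + (½)*0*(¼)*(8 + (24 + 16*√2))))² = (3*(49 + (½)*0*(¼)*(32 + 16*√2)))² = (3*(49 + 0))² = (3*49)² = 147² = 21609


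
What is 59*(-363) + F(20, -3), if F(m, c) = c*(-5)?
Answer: -21402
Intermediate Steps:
F(m, c) = -5*c
59*(-363) + F(20, -3) = 59*(-363) - 5*(-3) = -21417 + 15 = -21402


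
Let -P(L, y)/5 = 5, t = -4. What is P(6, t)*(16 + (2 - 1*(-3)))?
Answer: -525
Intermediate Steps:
P(L, y) = -25 (P(L, y) = -5*5 = -25)
P(6, t)*(16 + (2 - 1*(-3))) = -25*(16 + (2 - 1*(-3))) = -25*(16 + (2 + 3)) = -25*(16 + 5) = -25*21 = -525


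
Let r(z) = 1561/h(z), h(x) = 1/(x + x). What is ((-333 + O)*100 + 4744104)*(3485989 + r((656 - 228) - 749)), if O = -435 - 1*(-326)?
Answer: 11673748452608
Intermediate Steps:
h(x) = 1/(2*x)
O = -109 (O = -435 + 326 = -109)
r(z) = 3122*z (r(z) = 1561/((1/(2*z))) = 1561*(2*z) = 3122*z)
((-333 + O)*100 + 4744104)*(3485989 + r((656 - 228) - 749)) = ((-333 - 109)*100 + 4744104)*(3485989 + 3122*((656 - 228) - 749)) = (-442*100 + 4744104)*(3485989 + 3122*(428 - 749)) = (-44200 + 4744104)*(3485989 + 3122*(-321)) = 4699904*(3485989 - 1002162) = 4699904*2483827 = 11673748452608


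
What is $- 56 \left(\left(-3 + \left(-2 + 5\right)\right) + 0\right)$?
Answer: $0$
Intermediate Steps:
$- 56 \left(\left(-3 + \left(-2 + 5\right)\right) + 0\right) = - 56 \left(\left(-3 + 3\right) + 0\right) = - 56 \left(0 + 0\right) = \left(-56\right) 0 = 0$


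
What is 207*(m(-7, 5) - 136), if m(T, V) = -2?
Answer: -28566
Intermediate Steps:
207*(m(-7, 5) - 136) = 207*(-2 - 136) = 207*(-138) = -28566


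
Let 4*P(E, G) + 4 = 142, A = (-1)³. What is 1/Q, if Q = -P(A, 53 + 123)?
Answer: -2/69 ≈ -0.028986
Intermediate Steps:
A = -1
P(E, G) = 69/2 (P(E, G) = -1 + (¼)*142 = -1 + 71/2 = 69/2)
Q = -69/2 (Q = -1*69/2 = -69/2 ≈ -34.500)
1/Q = 1/(-69/2) = -2/69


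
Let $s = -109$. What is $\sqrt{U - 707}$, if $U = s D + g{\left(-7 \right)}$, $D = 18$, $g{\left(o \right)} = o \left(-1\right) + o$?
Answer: $i \sqrt{2669} \approx 51.662 i$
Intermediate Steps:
$g{\left(o \right)} = 0$ ($g{\left(o \right)} = - o + o = 0$)
$U = -1962$ ($U = \left(-109\right) 18 + 0 = -1962 + 0 = -1962$)
$\sqrt{U - 707} = \sqrt{-1962 - 707} = \sqrt{-2669} = i \sqrt{2669}$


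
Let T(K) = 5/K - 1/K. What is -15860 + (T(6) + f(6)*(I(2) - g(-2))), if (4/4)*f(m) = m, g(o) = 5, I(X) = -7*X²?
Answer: -48172/3 ≈ -16057.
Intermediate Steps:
T(K) = 4/K
f(m) = m
-15860 + (T(6) + f(6)*(I(2) - g(-2))) = -15860 + (4/6 + 6*(-7*2² - 1*5)) = -15860 + (4*(⅙) + 6*(-7*4 - 5)) = -15860 + (⅔ + 6*(-28 - 5)) = -15860 + (⅔ + 6*(-33)) = -15860 + (⅔ - 198) = -15860 - 592/3 = -48172/3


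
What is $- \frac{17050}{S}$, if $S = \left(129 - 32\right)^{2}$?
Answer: $- \frac{17050}{9409} \approx -1.8121$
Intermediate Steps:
$S = 9409$ ($S = 97^{2} = 9409$)
$- \frac{17050}{S} = - \frac{17050}{9409}$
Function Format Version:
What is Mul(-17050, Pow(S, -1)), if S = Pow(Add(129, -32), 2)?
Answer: Rational(-17050, 9409) ≈ -1.8121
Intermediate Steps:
S = 9409 (S = Pow(97, 2) = 9409)
Mul(-17050, Pow(S, -1)) = Mul(-17050, Pow(9409, -1)) = Mul(-17050, Rational(1, 9409)) = Rational(-17050, 9409)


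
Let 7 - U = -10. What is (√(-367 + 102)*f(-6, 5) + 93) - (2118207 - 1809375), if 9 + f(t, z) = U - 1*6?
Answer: -308739 + 2*I*√265 ≈ -3.0874e+5 + 32.558*I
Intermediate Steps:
U = 17 (U = 7 - 1*(-10) = 7 + 10 = 17)
f(t, z) = 2 (f(t, z) = -9 + (17 - 1*6) = -9 + (17 - 6) = -9 + 11 = 2)
(√(-367 + 102)*f(-6, 5) + 93) - (2118207 - 1809375) = (√(-367 + 102)*2 + 93) - (2118207 - 1809375) = (√(-265)*2 + 93) - 1*308832 = ((I*√265)*2 + 93) - 308832 = (2*I*√265 + 93) - 308832 = (93 + 2*I*√265) - 308832 = -308739 + 2*I*√265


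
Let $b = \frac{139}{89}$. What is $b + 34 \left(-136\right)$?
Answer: $- \frac{411397}{89} \approx -4622.4$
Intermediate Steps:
$b = \frac{139}{89}$ ($b = 139 \cdot \frac{1}{89} = \frac{139}{89} \approx 1.5618$)
$b + 34 \left(-136\right) = \frac{139}{89} + 34 \left(-136\right) = \frac{139}{89} - 4624 = - \frac{411397}{89}$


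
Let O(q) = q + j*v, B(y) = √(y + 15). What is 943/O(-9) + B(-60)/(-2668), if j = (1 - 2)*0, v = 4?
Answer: -943/9 - 3*I*√5/2668 ≈ -104.78 - 0.0025143*I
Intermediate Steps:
j = 0 (j = -1*0 = 0)
B(y) = √(15 + y)
O(q) = q (O(q) = q + 0*4 = q + 0 = q)
943/O(-9) + B(-60)/(-2668) = 943/(-9) + √(15 - 60)/(-2668) = 943*(-⅑) + √(-45)*(-1/2668) = -943/9 + (3*I*√5)*(-1/2668) = -943/9 - 3*I*√5/2668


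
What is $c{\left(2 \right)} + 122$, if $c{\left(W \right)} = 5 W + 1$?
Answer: $133$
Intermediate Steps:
$c{\left(W \right)} = 1 + 5 W$
$c{\left(2 \right)} + 122 = \left(1 + 5 \cdot 2\right) + 122 = \left(1 + 10\right) + 122 = 11 + 122 = 133$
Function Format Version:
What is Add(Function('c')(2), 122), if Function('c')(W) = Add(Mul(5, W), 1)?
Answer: 133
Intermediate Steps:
Function('c')(W) = Add(1, Mul(5, W))
Add(Function('c')(2), 122) = Add(Add(1, Mul(5, 2)), 122) = Add(Add(1, 10), 122) = Add(11, 122) = 133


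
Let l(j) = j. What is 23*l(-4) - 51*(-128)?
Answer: 6436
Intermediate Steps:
23*l(-4) - 51*(-128) = 23*(-4) - 51*(-128) = -92 + 6528 = 6436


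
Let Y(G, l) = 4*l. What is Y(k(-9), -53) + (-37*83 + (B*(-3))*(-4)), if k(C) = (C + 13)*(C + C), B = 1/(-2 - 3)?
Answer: -16427/5 ≈ -3285.4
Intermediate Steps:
B = -⅕ (B = 1/(-5) = -⅕ ≈ -0.20000)
k(C) = 2*C*(13 + C) (k(C) = (13 + C)*(2*C) = 2*C*(13 + C))
Y(k(-9), -53) + (-37*83 + (B*(-3))*(-4)) = 4*(-53) + (-37*83 - ⅕*(-3)*(-4)) = -212 + (-3071 + (⅗)*(-4)) = -212 + (-3071 - 12/5) = -212 - 15367/5 = -16427/5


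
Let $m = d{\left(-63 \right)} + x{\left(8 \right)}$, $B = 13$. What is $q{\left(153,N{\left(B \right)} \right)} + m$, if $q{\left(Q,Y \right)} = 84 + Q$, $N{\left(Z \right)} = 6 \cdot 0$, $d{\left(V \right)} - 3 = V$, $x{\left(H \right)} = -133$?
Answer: $44$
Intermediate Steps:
$d{\left(V \right)} = 3 + V$
$N{\left(Z \right)} = 0$
$m = -193$ ($m = \left(3 - 63\right) - 133 = -60 - 133 = -193$)
$q{\left(153,N{\left(B \right)} \right)} + m = \left(84 + 153\right) - 193 = 237 - 193 = 44$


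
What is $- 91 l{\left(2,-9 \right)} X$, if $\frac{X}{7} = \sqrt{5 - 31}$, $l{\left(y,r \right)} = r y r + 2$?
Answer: $- 104468 i \sqrt{26} \approx - 5.3268 \cdot 10^{5} i$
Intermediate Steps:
$l{\left(y,r \right)} = 2 + y r^{2}$ ($l{\left(y,r \right)} = y r^{2} + 2 = 2 + y r^{2}$)
$X = 7 i \sqrt{26}$ ($X = 7 \sqrt{5 - 31} = 7 \sqrt{-26} = 7 i \sqrt{26} \approx 35.693 i$)
$- 91 l{\left(2,-9 \right)} X = - 91 \left(2 + 2 \left(-9\right)^{2}\right) 7 i \sqrt{26} = - 91 \left(2 + 2 \cdot 81\right) 7 i \sqrt{26} = - 91 \left(2 + 162\right) 7 i \sqrt{26} = \left(-91\right) 164 \cdot 7 i \sqrt{26} = - 14924 \cdot 7 i \sqrt{26} = - 104468 i \sqrt{26}$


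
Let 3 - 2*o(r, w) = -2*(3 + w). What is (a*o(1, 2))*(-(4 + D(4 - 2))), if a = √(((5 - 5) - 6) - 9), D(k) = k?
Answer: -39*I*√15 ≈ -151.05*I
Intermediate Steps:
o(r, w) = 9/2 + w (o(r, w) = 3/2 - (-1)*(3 + w) = 3/2 - (-6 - 2*w)/2 = 3/2 + (3 + w) = 9/2 + w)
a = I*√15 (a = √((0 - 6) - 9) = √(-6 - 9) = √(-15) = I*√15 ≈ 3.873*I)
(a*o(1, 2))*(-(4 + D(4 - 2))) = ((I*√15)*(9/2 + 2))*(-(4 + (4 - 2))) = ((I*√15)*(13/2))*(-(4 + 2)) = (13*I*√15/2)*(-1*6) = (13*I*√15/2)*(-6) = -39*I*√15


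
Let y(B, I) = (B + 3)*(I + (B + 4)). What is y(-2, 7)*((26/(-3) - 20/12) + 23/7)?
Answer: -444/7 ≈ -63.429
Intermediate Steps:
y(B, I) = (3 + B)*(4 + B + I) (y(B, I) = (3 + B)*(I + (4 + B)) = (3 + B)*(4 + B + I))
y(-2, 7)*((26/(-3) - 20/12) + 23/7) = (12 + (-2)**2 + 3*7 + 7*(-2) - 2*7)*((26/(-3) - 20/12) + 23/7) = (12 + 4 + 21 - 14 - 14)*((26*(-1/3) - 20*1/12) + 23*(1/7)) = 9*((-26/3 - 5/3) + 23/7) = 9*(-31/3 + 23/7) = 9*(-148/21) = -444/7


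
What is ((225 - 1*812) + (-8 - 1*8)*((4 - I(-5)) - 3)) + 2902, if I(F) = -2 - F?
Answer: 2347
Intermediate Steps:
((225 - 1*812) + (-8 - 1*8)*((4 - I(-5)) - 3)) + 2902 = ((225 - 1*812) + (-8 - 1*8)*((4 - (-2 - 1*(-5))) - 3)) + 2902 = ((225 - 812) + (-8 - 8)*((4 - (-2 + 5)) - 3)) + 2902 = (-587 - 16*((4 - 1*3) - 3)) + 2902 = (-587 - 16*((4 - 3) - 3)) + 2902 = (-587 - 16*(1 - 3)) + 2902 = (-587 - 16*(-2)) + 2902 = (-587 + 32) + 2902 = -555 + 2902 = 2347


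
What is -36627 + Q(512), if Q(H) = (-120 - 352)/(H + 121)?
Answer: -23185363/633 ≈ -36628.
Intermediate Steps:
Q(H) = -472/(121 + H)
-36627 + Q(512) = -36627 - 472/(121 + 512) = -36627 - 472/633 = -23185363/633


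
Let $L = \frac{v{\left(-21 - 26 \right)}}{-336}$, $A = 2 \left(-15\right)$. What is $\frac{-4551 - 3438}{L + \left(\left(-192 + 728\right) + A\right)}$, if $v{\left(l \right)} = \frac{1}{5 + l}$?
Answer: $- \frac{112740768}{7140673} \approx -15.789$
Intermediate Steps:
$A = -30$
$L = \frac{1}{14112}$ ($L = \frac{1}{\left(5 - 47\right) \left(-336\right)} = \frac{1}{5 - 47} \left(- \frac{1}{336}\right) = \frac{1}{-42} \left(- \frac{1}{336}\right) = \left(- \frac{1}{42}\right) \left(- \frac{1}{336}\right) = \frac{1}{14112} \approx 7.0862 \cdot 10^{-5}$)
$\frac{-4551 - 3438}{L + \left(\left(-192 + 728\right) + A\right)} = \frac{-4551 - 3438}{\frac{1}{14112} + \left(\left(-192 + 728\right) - 30\right)} = - \frac{7989}{\frac{1}{14112} + \left(536 - 30\right)} = - \frac{7989}{\frac{1}{14112} + 506} = - \frac{7989}{\frac{7140673}{14112}} = \left(-7989\right) \frac{14112}{7140673} = - \frac{112740768}{7140673}$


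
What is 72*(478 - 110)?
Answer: 26496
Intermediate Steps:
72*(478 - 110) = 72*368 = 26496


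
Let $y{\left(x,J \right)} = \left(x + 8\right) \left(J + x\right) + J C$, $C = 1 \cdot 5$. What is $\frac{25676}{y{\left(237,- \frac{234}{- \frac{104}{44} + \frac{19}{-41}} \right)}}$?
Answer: $\frac{436492}{1338885} \approx 0.32601$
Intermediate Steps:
$C = 5$
$y{\left(x,J \right)} = 5 J + \left(8 + x\right) \left(J + x\right)$ ($y{\left(x,J \right)} = \left(x + 8\right) \left(J + x\right) + J 5 = \left(8 + x\right) \left(J + x\right) + 5 J = 5 J + \left(8 + x\right) \left(J + x\right)$)
$\frac{25676}{y{\left(237,- \frac{234}{- \frac{104}{44} + \frac{19}{-41}} \right)}} = \frac{25676}{237^{2} + 8 \cdot 237 + 13 \left(- \frac{234}{- \frac{104}{44} + \frac{19}{-41}}\right) + - \frac{234}{- \frac{104}{44} + \frac{19}{-41}} \cdot 237} = \frac{25676}{56169 + 1896 + 13 \left(- \frac{234}{\left(-104\right) \frac{1}{44} + 19 \left(- \frac{1}{41}\right)}\right) + - \frac{234}{\left(-104\right) \frac{1}{44} + 19 \left(- \frac{1}{41}\right)} 237} = \frac{25676}{56169 + 1896 + 13 \left(- \frac{234}{- \frac{26}{11} - \frac{19}{41}}\right) + - \frac{234}{- \frac{26}{11} - \frac{19}{41}} \cdot 237} = \frac{25676}{56169 + 1896 + 13 \left(- \frac{234}{- \frac{1275}{451}}\right) + - \frac{234}{- \frac{1275}{451}} \cdot 237} = \frac{25676}{56169 + 1896 + 13 \left(\left(-234\right) \left(- \frac{451}{1275}\right)\right) + \left(-234\right) \left(- \frac{451}{1275}\right) 237} = \frac{25676}{56169 + 1896 + 13 \cdot \frac{35178}{425} + \frac{35178}{425} \cdot 237} = \frac{25676}{56169 + 1896 + \frac{457314}{425} + \frac{8337186}{425}} = \frac{25676}{\frac{1338885}{17}} = 25676 \cdot \frac{17}{1338885} = \frac{436492}{1338885}$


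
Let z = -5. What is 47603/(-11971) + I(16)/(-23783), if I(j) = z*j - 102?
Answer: -1129963427/284706293 ≈ -3.9689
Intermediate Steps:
I(j) = -102 - 5*j (I(j) = -5*j - 102 = -102 - 5*j)
47603/(-11971) + I(16)/(-23783) = 47603/(-11971) + (-102 - 5*16)/(-23783) = 47603*(-1/11971) + (-102 - 80)*(-1/23783) = -47603/11971 - 182*(-1/23783) = -47603/11971 + 182/23783 = -1129963427/284706293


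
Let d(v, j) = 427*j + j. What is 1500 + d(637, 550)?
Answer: 236900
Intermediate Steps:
d(v, j) = 428*j
1500 + d(637, 550) = 1500 + 428*550 = 1500 + 235400 = 236900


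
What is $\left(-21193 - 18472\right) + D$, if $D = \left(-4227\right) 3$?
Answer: $-52346$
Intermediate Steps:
$D = -12681$
$\left(-21193 - 18472\right) + D = \left(-21193 - 18472\right) - 12681 = -39665 - 12681 = -52346$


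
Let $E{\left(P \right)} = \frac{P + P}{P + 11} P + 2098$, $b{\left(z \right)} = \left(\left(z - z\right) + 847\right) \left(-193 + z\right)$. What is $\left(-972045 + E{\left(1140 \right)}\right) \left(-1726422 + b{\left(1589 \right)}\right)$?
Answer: $\frac{605923667665970}{1151} \approx 5.2643 \cdot 10^{11}$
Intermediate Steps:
$b{\left(z \right)} = -163471 + 847 z$ ($b{\left(z \right)} = \left(0 + 847\right) \left(-193 + z\right) = 847 \left(-193 + z\right) = -163471 + 847 z$)
$E{\left(P \right)} = 2098 + \frac{2 P^{2}}{11 + P}$ ($E{\left(P \right)} = \frac{2 P}{11 + P} P + 2098 = \frac{2 P^{2}}{11 + P} + 2098 = 2098 + \frac{2 P^{2}}{11 + P}$)
$\left(-972045 + E{\left(1140 \right)}\right) \left(-1726422 + b{\left(1589 \right)}\right) = \left(-972045 + \frac{2 \left(11539 + 1140^{2} + 1049 \cdot 1140\right)}{11 + 1140}\right) \left(-1726422 + \left(-163471 + 847 \cdot 1589\right)\right) = \left(-972045 + \frac{2 \left(11539 + 1299600 + 1195860\right)}{1151}\right) \left(-1726422 + \left(-163471 + 1345883\right)\right) = \left(-972045 + 2 \cdot \frac{1}{1151} \cdot 2506999\right) \left(-1726422 + 1182412\right) = \left(-972045 + \frac{5013998}{1151}\right) \left(-544010\right) = \left(- \frac{1113809797}{1151}\right) \left(-544010\right) = \frac{605923667665970}{1151}$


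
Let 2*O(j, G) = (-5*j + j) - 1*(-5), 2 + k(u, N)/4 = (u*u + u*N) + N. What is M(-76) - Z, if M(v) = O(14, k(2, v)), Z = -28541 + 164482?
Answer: -271933/2 ≈ -1.3597e+5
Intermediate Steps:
Z = 135941
k(u, N) = -8 + 4*N + 4*u² + 4*N*u (k(u, N) = -8 + 4*((u*u + u*N) + N) = -8 + 4*((u² + N*u) + N) = -8 + 4*(N + u² + N*u) = -8 + (4*N + 4*u² + 4*N*u) = -8 + 4*N + 4*u² + 4*N*u)
O(j, G) = 5/2 - 2*j (O(j, G) = ((-5*j + j) - 1*(-5))/2 = (-4*j + 5)/2 = (5 - 4*j)/2 = 5/2 - 2*j)
M(v) = -51/2 (M(v) = 5/2 - 2*14 = 5/2 - 28 = -51/2)
M(-76) - Z = -51/2 - 1*135941 = -51/2 - 135941 = -271933/2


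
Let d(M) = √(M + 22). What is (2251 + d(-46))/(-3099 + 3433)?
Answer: 2251/334 + I*√6/167 ≈ 6.7395 + 0.014668*I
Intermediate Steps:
d(M) = √(22 + M)
(2251 + d(-46))/(-3099 + 3433) = (2251 + √(22 - 46))/(-3099 + 3433) = (2251 + √(-24))/334 = (2251 + 2*I*√6)*(1/334) = 2251/334 + I*√6/167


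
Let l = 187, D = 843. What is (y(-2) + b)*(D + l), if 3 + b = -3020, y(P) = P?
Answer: -3115750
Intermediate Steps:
b = -3023 (b = -3 - 3020 = -3023)
(y(-2) + b)*(D + l) = (-2 - 3023)*(843 + 187) = -3025*1030 = -3115750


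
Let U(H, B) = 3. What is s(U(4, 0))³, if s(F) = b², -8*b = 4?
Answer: 1/64 ≈ 0.015625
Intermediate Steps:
b = -½ (b = -⅛*4 = -½ ≈ -0.50000)
s(F) = ¼ (s(F) = (-½)² = ¼)
s(U(4, 0))³ = (¼)³ = 1/64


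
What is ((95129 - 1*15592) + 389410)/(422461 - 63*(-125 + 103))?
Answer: 468947/423847 ≈ 1.1064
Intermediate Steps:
((95129 - 1*15592) + 389410)/(422461 - 63*(-125 + 103)) = ((95129 - 15592) + 389410)/(422461 - 63*(-22)) = (79537 + 389410)/(422461 + 1386) = 468947/423847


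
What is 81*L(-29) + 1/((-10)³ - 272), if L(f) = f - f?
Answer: -1/1272 ≈ -0.00078616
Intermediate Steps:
L(f) = 0
81*L(-29) + 1/((-10)³ - 272) = 81*0 + 1/((-10)³ - 272) = 0 + 1/(-1000 - 272) = 0 + 1/(-1272) = 0 - 1/1272 = -1/1272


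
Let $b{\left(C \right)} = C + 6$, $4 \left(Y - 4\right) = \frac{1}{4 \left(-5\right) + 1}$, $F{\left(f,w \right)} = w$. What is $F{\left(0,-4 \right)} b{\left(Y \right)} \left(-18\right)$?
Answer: $\frac{13662}{19} \approx 719.05$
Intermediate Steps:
$Y = \frac{303}{76}$ ($Y = 4 + \frac{1}{4 \left(4 \left(-5\right) + 1\right)} = 4 + \frac{1}{4 \left(-20 + 1\right)} = 4 + \frac{1}{4 \left(-19\right)} = 4 + \frac{1}{4} \left(- \frac{1}{19}\right) = 4 - \frac{1}{76} = \frac{303}{76} \approx 3.9868$)
$b{\left(C \right)} = 6 + C$
$F{\left(0,-4 \right)} b{\left(Y \right)} \left(-18\right) = - 4 \left(6 + \frac{303}{76}\right) \left(-18\right) = \left(-4\right) \frac{759}{76} \left(-18\right) = \left(- \frac{759}{19}\right) \left(-18\right) = \frac{13662}{19}$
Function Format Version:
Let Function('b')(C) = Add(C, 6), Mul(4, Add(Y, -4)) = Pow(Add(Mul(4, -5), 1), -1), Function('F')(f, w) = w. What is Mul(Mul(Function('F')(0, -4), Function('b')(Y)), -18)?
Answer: Rational(13662, 19) ≈ 719.05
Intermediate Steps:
Y = Rational(303, 76) (Y = Add(4, Mul(Rational(1, 4), Pow(Add(Mul(4, -5), 1), -1))) = Add(4, Mul(Rational(1, 4), Pow(Add(-20, 1), -1))) = Add(4, Mul(Rational(1, 4), Pow(-19, -1))) = Add(4, Mul(Rational(1, 4), Rational(-1, 19))) = Add(4, Rational(-1, 76)) = Rational(303, 76) ≈ 3.9868)
Function('b')(C) = Add(6, C)
Mul(Mul(Function('F')(0, -4), Function('b')(Y)), -18) = Mul(Mul(-4, Add(6, Rational(303, 76))), -18) = Mul(Mul(-4, Rational(759, 76)), -18) = Mul(Rational(-759, 19), -18) = Rational(13662, 19)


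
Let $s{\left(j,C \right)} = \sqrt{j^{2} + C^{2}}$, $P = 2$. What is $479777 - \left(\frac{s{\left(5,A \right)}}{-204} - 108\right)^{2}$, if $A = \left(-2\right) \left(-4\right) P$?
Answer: $\frac{19480990327}{41616} - \frac{18 \sqrt{281}}{17} \approx 4.681 \cdot 10^{5}$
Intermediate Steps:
$A = 16$ ($A = \left(-2\right) \left(-4\right) 2 = 8 \cdot 2 = 16$)
$s{\left(j,C \right)} = \sqrt{C^{2} + j^{2}}$
$479777 - \left(\frac{s{\left(5,A \right)}}{-204} - 108\right)^{2} = 479777 - \left(\frac{\sqrt{16^{2} + 5^{2}}}{-204} - 108\right)^{2} = 479777 - \left(\sqrt{256 + 25} \left(- \frac{1}{204}\right) - 108\right)^{2} = 479777 - \left(\sqrt{281} \left(- \frac{1}{204}\right) - 108\right)^{2} = 479777 - \left(- \frac{\sqrt{281}}{204} - 108\right)^{2} = 479777 - \left(-108 - \frac{\sqrt{281}}{204}\right)^{2}$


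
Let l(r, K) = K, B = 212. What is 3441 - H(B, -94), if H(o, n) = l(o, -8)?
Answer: 3449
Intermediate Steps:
H(o, n) = -8
3441 - H(B, -94) = 3441 - 1*(-8) = 3441 + 8 = 3449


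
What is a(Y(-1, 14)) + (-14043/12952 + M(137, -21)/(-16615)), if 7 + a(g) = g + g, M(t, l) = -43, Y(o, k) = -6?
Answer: -4321519629/215197480 ≈ -20.082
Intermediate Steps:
a(g) = -7 + 2*g (a(g) = -7 + (g + g) = -7 + 2*g)
a(Y(-1, 14)) + (-14043/12952 + M(137, -21)/(-16615)) = (-7 + 2*(-6)) + (-14043/12952 - 43/(-16615)) = (-7 - 12) + (-14043*1/12952 - 43*(-1/16615)) = -19 + (-14043/12952 + 43/16615) = -19 - 232767509/215197480 = -4321519629/215197480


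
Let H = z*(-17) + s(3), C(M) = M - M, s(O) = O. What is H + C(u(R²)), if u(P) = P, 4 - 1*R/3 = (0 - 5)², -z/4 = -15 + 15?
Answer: 3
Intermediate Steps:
z = 0 (z = -4*(-15 + 15) = -4*0 = 0)
R = -63 (R = 12 - 3*(0 - 5)² = 12 - 3*(-5)² = 12 - 3*25 = 12 - 75 = -63)
C(M) = 0
H = 3 (H = 0*(-17) + 3 = 0 + 3 = 3)
H + C(u(R²)) = 3 + 0 = 3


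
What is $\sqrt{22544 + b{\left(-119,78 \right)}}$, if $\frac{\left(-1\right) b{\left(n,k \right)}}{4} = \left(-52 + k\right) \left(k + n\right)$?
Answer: $2 \sqrt{6702} \approx 163.73$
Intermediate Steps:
$b{\left(n,k \right)} = - 4 \left(-52 + k\right) \left(k + n\right)$
$\sqrt{22544 + b{\left(-119,78 \right)}} = \sqrt{22544 + \left(- 4 \cdot 78^{2} + 208 \cdot 78 + 208 \left(-119\right) - 312 \left(-119\right)\right)} = \sqrt{22544 + \left(\left(-4\right) 6084 + 16224 - 24752 + 37128\right)} = \sqrt{22544 + \left(-24336 + 16224 - 24752 + 37128\right)} = \sqrt{22544 + 4264} = \sqrt{26808} = 2 \sqrt{6702}$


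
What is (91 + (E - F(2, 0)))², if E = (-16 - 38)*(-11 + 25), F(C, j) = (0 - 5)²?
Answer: 476100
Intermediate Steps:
F(C, j) = 25 (F(C, j) = (-5)² = 25)
E = -756 (E = -54*14 = -756)
(91 + (E - F(2, 0)))² = (91 + (-756 - 1*25))² = (91 + (-756 - 25))² = (91 - 781)² = (-690)² = 476100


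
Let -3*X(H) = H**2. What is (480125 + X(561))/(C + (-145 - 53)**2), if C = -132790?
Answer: -187609/46793 ≈ -4.0093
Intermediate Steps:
X(H) = -H**2/3
(480125 + X(561))/(C + (-145 - 53)**2) = (480125 - 1/3*561**2)/(-132790 + (-145 - 53)**2) = (480125 - 1/3*314721)/(-132790 + (-198)**2) = (480125 - 104907)/(-132790 + 39204) = 375218/(-93586) = 375218*(-1/93586) = -187609/46793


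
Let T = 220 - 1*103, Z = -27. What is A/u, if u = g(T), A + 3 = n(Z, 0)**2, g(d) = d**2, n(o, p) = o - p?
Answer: 242/4563 ≈ 0.053035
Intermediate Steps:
T = 117 (T = 220 - 103 = 117)
A = 726 (A = -3 + (-27 - 1*0)**2 = -3 + (-27 + 0)**2 = -3 + (-27)**2 = -3 + 729 = 726)
u = 13689 (u = 117**2 = 13689)
A/u = 726/13689 = 726*(1/13689) = 242/4563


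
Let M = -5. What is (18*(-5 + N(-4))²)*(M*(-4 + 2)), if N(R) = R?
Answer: 14580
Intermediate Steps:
(18*(-5 + N(-4))²)*(M*(-4 + 2)) = (18*(-5 - 4)²)*(-5*(-4 + 2)) = (18*(-9)²)*(-5*(-2)) = (18*81)*10 = 1458*10 = 14580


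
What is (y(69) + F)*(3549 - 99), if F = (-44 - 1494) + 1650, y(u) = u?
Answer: 624450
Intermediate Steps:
F = 112 (F = -1538 + 1650 = 112)
(y(69) + F)*(3549 - 99) = (69 + 112)*(3549 - 99) = 181*3450 = 624450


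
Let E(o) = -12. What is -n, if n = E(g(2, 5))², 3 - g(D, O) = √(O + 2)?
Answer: -144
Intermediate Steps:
g(D, O) = 3 - √(2 + O) (g(D, O) = 3 - √(O + 2) = 3 - √(2 + O))
n = 144 (n = (-12)² = 144)
-n = -1*144 = -144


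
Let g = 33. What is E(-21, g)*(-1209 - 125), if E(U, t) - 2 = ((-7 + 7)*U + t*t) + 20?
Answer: -1482074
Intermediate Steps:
E(U, t) = 22 + t² (E(U, t) = 2 + (((-7 + 7)*U + t*t) + 20) = 2 + ((0*U + t²) + 20) = 2 + ((0 + t²) + 20) = 2 + (t² + 20) = 2 + (20 + t²) = 22 + t²)
E(-21, g)*(-1209 - 125) = (22 + 33²)*(-1209 - 125) = (22 + 1089)*(-1334) = 1111*(-1334) = -1482074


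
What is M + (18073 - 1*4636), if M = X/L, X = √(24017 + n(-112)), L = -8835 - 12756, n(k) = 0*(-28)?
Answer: 13437 - √24017/21591 ≈ 13437.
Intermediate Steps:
n(k) = 0
L = -21591
X = √24017 (X = √(24017 + 0) = √24017 ≈ 154.97)
M = -√24017/21591 (M = √24017/(-21591) = √24017*(-1/21591) = -√24017/21591 ≈ -0.0071777)
M + (18073 - 1*4636) = -√24017/21591 + (18073 - 1*4636) = -√24017/21591 + (18073 - 4636) = -√24017/21591 + 13437 = 13437 - √24017/21591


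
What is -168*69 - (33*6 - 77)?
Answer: -11713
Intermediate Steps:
-168*69 - (33*6 - 77) = -11592 - (198 - 77) = -11592 - 1*121 = -11592 - 121 = -11713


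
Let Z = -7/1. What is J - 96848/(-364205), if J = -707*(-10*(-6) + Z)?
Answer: -13647028707/364205 ≈ -37471.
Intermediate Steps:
Z = -7 (Z = -7*1 = -7)
J = -37471 (J = -707*(-10*(-6) - 7) = -707*(60 - 7) = -707*53 = -37471)
J - 96848/(-364205) = -37471 - 96848/(-364205) = -37471 - 96848*(-1)/364205 = -37471 - 1*(-96848/364205) = -37471 + 96848/364205 = -13647028707/364205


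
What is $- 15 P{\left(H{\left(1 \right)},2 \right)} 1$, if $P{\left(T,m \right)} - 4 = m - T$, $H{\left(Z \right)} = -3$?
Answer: $-135$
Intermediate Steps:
$P{\left(T,m \right)} = 4 + m - T$ ($P{\left(T,m \right)} = 4 - \left(T - m\right) = 4 + m - T$)
$- 15 P{\left(H{\left(1 \right)},2 \right)} 1 = - 15 \left(4 + 2 - -3\right) 1 = - 15 \left(4 + 2 + 3\right) 1 = \left(-15\right) 9 \cdot 1 = \left(-135\right) 1 = -135$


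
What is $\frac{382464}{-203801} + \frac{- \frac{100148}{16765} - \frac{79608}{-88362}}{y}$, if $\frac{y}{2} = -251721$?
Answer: $- \frac{23769799801953881132}{12666120156205543755} \approx -1.8766$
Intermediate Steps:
$y = -503442$ ($y = 2 \left(-251721\right) = -503442$)
$\frac{382464}{-203801} + \frac{- \frac{100148}{16765} - \frac{79608}{-88362}}{y} = \frac{382464}{-203801} + \frac{- \frac{100148}{16765} - \frac{79608}{-88362}}{-503442} = 382464 \left(- \frac{1}{203801}\right) + \left(\left(-100148\right) \frac{1}{16765} - - \frac{13268}{14727}\right) \left(- \frac{1}{503442}\right) = - \frac{382464}{203801} + \left(- \frac{100148}{16765} + \frac{13268}{14727}\right) \left(- \frac{1}{503442}\right) = - \frac{382464}{203801} - - \frac{626220788}{62149450474755} = - \frac{382464}{203801} + \frac{626220788}{62149450474755} = - \frac{23769799801953881132}{12666120156205543755}$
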